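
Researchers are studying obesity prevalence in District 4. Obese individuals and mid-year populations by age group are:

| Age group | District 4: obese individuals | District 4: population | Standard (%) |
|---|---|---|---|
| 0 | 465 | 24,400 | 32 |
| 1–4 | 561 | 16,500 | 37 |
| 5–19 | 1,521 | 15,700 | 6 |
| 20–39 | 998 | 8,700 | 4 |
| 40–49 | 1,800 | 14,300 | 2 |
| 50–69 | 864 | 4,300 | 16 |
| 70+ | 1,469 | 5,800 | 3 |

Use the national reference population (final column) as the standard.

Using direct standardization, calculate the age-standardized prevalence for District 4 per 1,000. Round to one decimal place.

71.3

Age-specific rates per 1,000 for District 4: 19.057, 34.000, 96.879, 114.713, 125.874, 200.930, 253.276.
Standard weights: 0.32, 0.37, 0.06, 0.04, 0.02, 0.16, 0.03.
Standardized rate: 0.3200×19.057 + 0.3700×34.000 + 0.0600×96.879 + 0.0400×114.713 + 0.0200×125.874 + 0.1600×200.930 + 0.0300×253.276 = 71.3442 per 1,000.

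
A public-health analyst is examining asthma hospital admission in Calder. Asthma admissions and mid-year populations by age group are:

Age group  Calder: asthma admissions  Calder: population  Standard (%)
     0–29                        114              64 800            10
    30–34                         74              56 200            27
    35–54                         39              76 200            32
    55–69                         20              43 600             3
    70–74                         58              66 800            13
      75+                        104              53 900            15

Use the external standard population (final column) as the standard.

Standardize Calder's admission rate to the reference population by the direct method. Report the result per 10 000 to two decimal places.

Age-specific rates per 10 000 for Calder: 17.59, 13.17, 5.12, 4.59, 8.68, 19.29.
Standard weights: 0.10, 0.27, 0.32, 0.03, 0.13, 0.15.
Standardized rate: 0.1000×17.59 + 0.2700×13.17 + 0.3200×5.12 + 0.0300×4.59 + 0.1300×8.68 + 0.1500×19.29 = 11.1128 per 10 000.

11.11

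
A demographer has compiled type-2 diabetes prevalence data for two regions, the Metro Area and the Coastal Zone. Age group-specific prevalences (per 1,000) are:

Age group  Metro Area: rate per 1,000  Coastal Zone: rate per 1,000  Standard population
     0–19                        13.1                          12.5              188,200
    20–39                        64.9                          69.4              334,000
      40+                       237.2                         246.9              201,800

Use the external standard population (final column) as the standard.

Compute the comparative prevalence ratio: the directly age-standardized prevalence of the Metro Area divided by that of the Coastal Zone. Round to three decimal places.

0.956

Standard total = 724,000; weights = 0.2599, 0.4613, 0.2787.
The Metro Area: 0.2599×13.1 + 0.4613×64.9 + 0.2787×237.2 = 99.4599 per 1,000.
The Coastal Zone: 0.2599×12.5 + 0.4613×69.4 + 0.2787×246.9 = 104.0836 per 1,000.
Ratio = 99.4599 ÷ 104.0836 = 0.95558.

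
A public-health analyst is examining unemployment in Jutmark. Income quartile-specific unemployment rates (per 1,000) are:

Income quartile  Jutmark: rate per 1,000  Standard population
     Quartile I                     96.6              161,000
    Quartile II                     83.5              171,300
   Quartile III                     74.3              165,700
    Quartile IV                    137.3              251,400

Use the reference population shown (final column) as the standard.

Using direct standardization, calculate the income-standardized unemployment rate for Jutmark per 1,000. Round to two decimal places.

Standard total = 749,400; weights = 0.2148, 0.2286, 0.2211, 0.3355.
Standardized rate: 0.2148×96.6 + 0.2286×83.5 + 0.2211×74.3 + 0.3355×137.3 = 102.3284 per 1,000.

102.33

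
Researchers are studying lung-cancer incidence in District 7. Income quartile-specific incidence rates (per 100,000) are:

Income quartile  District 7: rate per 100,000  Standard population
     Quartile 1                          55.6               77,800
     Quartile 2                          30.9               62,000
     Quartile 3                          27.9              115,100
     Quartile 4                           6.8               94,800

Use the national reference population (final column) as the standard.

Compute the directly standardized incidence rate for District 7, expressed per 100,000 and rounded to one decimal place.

Standard total = 349,700; weights = 0.2225, 0.1773, 0.3291, 0.2711.
Standardized rate: 0.2225×55.6 + 0.1773×30.9 + 0.3291×27.9 + 0.2711×6.8 = 28.8745 per 100,000.

28.9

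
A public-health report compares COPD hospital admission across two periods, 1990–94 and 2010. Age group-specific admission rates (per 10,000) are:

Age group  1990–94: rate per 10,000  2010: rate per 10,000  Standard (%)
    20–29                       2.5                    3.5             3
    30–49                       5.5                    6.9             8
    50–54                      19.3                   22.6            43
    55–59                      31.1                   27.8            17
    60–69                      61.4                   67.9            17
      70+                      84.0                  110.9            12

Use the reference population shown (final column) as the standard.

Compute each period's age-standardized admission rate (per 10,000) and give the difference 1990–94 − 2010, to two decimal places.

-5.33

Standard weights: 0.03, 0.08, 0.43, 0.17, 0.17, 0.12.
1990–94: 0.0300×2.5 + 0.0800×5.5 + 0.4300×19.3 + 0.1700×31.1 + 0.1700×61.4 + 0.1200×84.0 = 34.6190 per 10,000.
2010: 0.0300×3.5 + 0.0800×6.9 + 0.4300×22.6 + 0.1700×27.8 + 0.1700×67.9 + 0.1200×110.9 = 39.9520 per 10,000.
Difference = 34.6190 − 39.9520 = -5.3330.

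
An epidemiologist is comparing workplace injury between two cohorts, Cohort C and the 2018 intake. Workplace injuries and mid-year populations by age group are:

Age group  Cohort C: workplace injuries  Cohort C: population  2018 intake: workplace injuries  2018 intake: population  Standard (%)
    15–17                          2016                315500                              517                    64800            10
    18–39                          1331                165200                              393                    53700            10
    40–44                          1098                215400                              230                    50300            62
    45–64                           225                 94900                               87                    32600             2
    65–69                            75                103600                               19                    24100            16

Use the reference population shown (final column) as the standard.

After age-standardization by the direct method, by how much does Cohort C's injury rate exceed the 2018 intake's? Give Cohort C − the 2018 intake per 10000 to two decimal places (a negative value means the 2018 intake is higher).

Age-specific rates per 10000 for Cohort C: 63.90, 80.57, 50.97, 23.71, 7.24.
For the 2018 intake: 79.78, 73.18, 45.73, 26.69, 7.88.
Standard weights: 0.10, 0.10, 0.62, 0.02, 0.16.
Cohort C: 0.1000×63.90 + 0.1000×80.57 + 0.6200×50.97 + 0.0200×23.71 + 0.1600×7.24 = 47.6837 per 10000.
The 2018 intake: 0.1000×79.78 + 0.1000×73.18 + 0.6200×45.73 + 0.0200×26.69 + 0.1600×7.88 = 45.4419 per 10000.
Difference = 47.6837 − 45.4419 = 2.2418.

2.24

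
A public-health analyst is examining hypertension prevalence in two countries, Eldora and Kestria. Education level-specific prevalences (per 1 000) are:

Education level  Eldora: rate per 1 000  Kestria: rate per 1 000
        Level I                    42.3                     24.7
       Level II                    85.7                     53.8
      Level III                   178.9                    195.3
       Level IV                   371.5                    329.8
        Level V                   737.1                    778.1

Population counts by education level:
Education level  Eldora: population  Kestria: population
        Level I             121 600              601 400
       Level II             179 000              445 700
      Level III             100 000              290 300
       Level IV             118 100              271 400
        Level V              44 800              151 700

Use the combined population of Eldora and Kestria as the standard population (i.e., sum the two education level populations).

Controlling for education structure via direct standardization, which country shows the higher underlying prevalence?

Combined standard total = 2 324 000; weights = 0.3111, 0.2688, 0.1679, 0.1676, 0.0846.
Eldora: 0.3111×42.3 + 0.2688×85.7 + 0.1679×178.9 + 0.1676×371.5 + 0.0846×737.1 = 190.8278 per 1 000.
Kestria: 0.3111×24.7 + 0.2688×53.8 + 0.1679×195.3 + 0.1676×329.8 + 0.0846×778.1 = 176.0096 per 1 000.

Eldora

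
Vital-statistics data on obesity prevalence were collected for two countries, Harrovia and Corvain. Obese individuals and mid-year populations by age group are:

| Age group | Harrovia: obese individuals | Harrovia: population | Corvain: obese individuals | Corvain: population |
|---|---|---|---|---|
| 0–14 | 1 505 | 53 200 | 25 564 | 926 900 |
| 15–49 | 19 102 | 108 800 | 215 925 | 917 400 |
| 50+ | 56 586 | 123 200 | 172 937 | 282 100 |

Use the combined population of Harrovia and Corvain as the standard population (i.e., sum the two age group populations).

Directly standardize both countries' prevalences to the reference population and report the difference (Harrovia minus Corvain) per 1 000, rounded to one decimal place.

Age-specific rates per 1 000 for Harrovia: 28.289, 175.570, 459.302.
For Corvain: 27.580, 235.366, 613.034.
Combined standard total = 2 411 600; weights = 0.4064, 0.4255, 0.1681.
Harrovia: 0.4064×28.289 + 0.4255×175.570 + 0.1681×459.302 = 163.3983 per 1 000.
Corvain: 0.4064×27.580 + 0.4255×235.366 + 0.1681×613.034 = 214.3917 per 1 000.
Difference = 163.3983 − 214.3917 = -50.9934.

-51.0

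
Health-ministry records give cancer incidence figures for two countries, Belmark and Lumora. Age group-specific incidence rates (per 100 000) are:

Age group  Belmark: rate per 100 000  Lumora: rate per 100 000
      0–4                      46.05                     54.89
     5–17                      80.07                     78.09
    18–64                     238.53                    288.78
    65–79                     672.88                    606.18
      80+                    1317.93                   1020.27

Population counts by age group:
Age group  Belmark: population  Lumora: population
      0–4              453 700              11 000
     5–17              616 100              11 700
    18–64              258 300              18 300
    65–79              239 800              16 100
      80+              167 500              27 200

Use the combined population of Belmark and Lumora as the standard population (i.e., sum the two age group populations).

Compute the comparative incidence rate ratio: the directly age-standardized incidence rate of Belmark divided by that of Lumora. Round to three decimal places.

Combined standard total = 1 819 700; weights = 0.2554, 0.3450, 0.1520, 0.1406, 0.1070.
Belmark: 0.2554×46.05 + 0.3450×80.07 + 0.1520×238.53 + 0.1406×672.88 + 0.1070×1317.93 = 311.2797 per 100 000.
Lumora: 0.2554×54.89 + 0.3450×78.09 + 0.1520×288.78 + 0.1406×606.18 + 0.1070×1020.27 = 279.2641 per 100 000.
Ratio = 311.2797 ÷ 279.2641 = 1.11464.

1.115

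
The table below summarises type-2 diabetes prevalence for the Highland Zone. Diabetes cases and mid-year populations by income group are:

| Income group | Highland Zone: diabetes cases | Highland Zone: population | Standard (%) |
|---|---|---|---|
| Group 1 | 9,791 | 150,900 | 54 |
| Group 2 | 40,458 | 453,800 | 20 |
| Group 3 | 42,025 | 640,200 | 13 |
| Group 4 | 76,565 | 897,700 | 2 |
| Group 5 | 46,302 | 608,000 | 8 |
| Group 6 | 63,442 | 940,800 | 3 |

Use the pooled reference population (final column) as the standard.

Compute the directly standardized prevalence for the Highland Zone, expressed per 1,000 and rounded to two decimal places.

Income-specific rates per 1,000 for the Highland Zone: 64.884, 89.154, 65.644, 85.290, 76.155, 67.434.
Standard weights: 0.54, 0.20, 0.13, 0.02, 0.08, 0.03.
Standardized rate: 0.5400×64.884 + 0.2000×89.154 + 0.1300×65.644 + 0.0200×85.290 + 0.0800×76.155 + 0.0300×67.434 = 71.2230 per 1,000.

71.22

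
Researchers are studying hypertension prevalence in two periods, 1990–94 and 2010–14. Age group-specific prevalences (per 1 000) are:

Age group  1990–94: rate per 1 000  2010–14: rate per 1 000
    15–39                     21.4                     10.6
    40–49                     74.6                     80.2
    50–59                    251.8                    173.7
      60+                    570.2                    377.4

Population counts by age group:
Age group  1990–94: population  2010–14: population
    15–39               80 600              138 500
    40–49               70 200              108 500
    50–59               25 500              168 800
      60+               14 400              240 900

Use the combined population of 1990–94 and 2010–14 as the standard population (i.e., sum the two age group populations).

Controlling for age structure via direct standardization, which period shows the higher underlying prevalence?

Combined standard total = 847 400; weights = 0.2586, 0.2109, 0.2293, 0.3013.
1990–94: 0.2586×21.4 + 0.2109×74.6 + 0.2293×251.8 + 0.3013×570.2 = 250.7866 per 1 000.
2010–14: 0.2586×10.6 + 0.2109×80.2 + 0.2293×173.7 + 0.3013×377.4 = 173.1819 per 1 000.
The crude rates (113.23 vs 198.58) would put 2010–14 higher, but that reflects its age composition; once standardized to a common age structure, 1990–94 has the higher underlying rate.

1990–94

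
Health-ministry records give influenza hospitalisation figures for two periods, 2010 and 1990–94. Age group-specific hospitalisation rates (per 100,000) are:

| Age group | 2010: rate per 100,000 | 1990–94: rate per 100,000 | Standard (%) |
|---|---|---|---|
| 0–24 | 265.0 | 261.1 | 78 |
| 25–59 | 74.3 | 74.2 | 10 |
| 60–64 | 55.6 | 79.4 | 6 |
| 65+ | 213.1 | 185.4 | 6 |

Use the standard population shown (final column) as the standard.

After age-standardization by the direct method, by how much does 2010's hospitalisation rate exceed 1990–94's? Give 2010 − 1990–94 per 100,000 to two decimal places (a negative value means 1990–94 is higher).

Standard weights: 0.78, 0.10, 0.06, 0.06.
2010: 0.7800×265.0 + 0.1000×74.3 + 0.0600×55.6 + 0.0600×213.1 = 230.2520 per 100,000.
1990–94: 0.7800×261.1 + 0.1000×74.2 + 0.0600×79.4 + 0.0600×185.4 = 226.9660 per 100,000.
Difference = 230.2520 − 226.9660 = 3.2860.

3.29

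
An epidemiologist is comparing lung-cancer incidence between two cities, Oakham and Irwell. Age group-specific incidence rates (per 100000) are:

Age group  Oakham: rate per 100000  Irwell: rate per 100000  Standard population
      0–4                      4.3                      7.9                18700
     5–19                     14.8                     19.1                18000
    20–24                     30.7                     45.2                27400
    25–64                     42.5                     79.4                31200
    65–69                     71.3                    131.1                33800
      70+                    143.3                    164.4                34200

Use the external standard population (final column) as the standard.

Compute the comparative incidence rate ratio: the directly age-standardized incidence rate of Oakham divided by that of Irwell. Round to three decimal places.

0.689

Standard total = 163300; weights = 0.1145, 0.1102, 0.1678, 0.1911, 0.2070, 0.2094.
Oakham: 0.1145×4.3 + 0.1102×14.8 + 0.1678×30.7 + 0.1911×42.5 + 0.2070×71.3 + 0.2094×143.3 = 60.1641 per 100000.
Irwell: 0.1145×7.9 + 0.1102×19.1 + 0.1678×45.2 + 0.1911×79.4 + 0.2070×131.1 + 0.2094×164.4 = 87.3298 per 100000.
Ratio = 60.1641 ÷ 87.3298 = 0.68893.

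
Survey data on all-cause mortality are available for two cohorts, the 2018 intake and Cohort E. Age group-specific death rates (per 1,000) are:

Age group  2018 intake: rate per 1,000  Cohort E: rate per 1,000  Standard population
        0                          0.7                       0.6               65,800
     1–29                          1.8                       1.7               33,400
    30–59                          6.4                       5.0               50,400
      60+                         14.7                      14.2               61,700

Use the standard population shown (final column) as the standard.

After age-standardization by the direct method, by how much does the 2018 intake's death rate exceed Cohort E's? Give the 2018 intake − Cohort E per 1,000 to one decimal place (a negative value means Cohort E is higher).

0.5

Standard total = 211,300; weights = 0.3114, 0.1581, 0.2385, 0.2920.
The 2018 intake: 0.3114×0.7 + 0.1581×1.8 + 0.2385×6.4 + 0.2920×14.7 = 6.3215 per 1,000.
Cohort E: 0.3114×0.6 + 0.1581×1.7 + 0.2385×5.0 + 0.2920×14.2 = 5.7946 per 1,000.
Difference = 6.3215 − 5.7946 = 0.5269.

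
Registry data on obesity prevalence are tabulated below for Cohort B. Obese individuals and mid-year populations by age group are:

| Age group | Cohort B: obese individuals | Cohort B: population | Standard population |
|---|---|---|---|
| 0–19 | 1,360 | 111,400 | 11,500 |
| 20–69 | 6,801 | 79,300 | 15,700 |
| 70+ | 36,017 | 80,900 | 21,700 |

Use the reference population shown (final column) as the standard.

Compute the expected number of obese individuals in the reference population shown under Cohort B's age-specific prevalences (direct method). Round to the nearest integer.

Age-specific rates per 1,000 for Cohort B: 12.208, 85.763, 445.204.
Expected obese individuals = Σ (standard pop × age-specific rate ÷ 1,000)
= 11,500×12.208/1,000 + 15,700×85.763/1,000 + 21,700×445.204/1,000
= 140.39 + 1346.48 + 9660.93 = 11147.80.

11148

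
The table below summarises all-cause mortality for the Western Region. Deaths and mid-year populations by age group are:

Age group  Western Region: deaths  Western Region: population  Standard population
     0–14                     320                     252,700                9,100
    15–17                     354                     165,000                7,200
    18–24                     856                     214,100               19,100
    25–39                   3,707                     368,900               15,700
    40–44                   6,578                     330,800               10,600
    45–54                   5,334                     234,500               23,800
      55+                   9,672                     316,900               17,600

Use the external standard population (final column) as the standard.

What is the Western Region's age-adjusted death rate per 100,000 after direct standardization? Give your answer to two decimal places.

Age-specific rates per 100,000 for the Western Region: 126.63, 214.55, 399.81, 1004.88, 1988.51, 2274.63, 3052.07.
Standard total = 103,100; weights = 0.0883, 0.0698, 0.1853, 0.1523, 0.1028, 0.2308, 0.1707.
Standardized rate: 0.0883×126.63 + 0.0698×214.55 + 0.1853×399.81 + 0.1523×1004.88 + 0.1028×1988.51 + 0.2308×2274.63 + 0.1707×3052.07 = 1503.7910 per 100,000.

1503.79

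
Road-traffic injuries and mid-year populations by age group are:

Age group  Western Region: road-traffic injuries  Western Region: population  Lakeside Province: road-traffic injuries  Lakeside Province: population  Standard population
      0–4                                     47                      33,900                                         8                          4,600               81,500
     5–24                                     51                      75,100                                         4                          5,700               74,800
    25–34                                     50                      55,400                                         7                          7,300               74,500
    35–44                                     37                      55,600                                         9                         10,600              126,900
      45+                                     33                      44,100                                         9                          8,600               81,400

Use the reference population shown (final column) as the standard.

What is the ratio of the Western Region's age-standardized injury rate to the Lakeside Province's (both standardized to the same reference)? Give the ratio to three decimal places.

0.821

Age-specific rates per 100,000 for the Western Region: 138.64, 67.91, 90.25, 66.55, 74.83.
For the Lakeside Province: 173.91, 70.18, 95.89, 84.91, 104.65.
Standard total = 439,100; weights = 0.1856, 0.1703, 0.1697, 0.2890, 0.1854.
The Western Region: 0.1856×138.64 + 0.1703×67.91 + 0.1697×90.25 + 0.2890×66.55 + 0.1854×74.83 = 85.7181 per 100,000.
The Lakeside Province: 0.1856×173.91 + 0.1703×70.18 + 0.1697×95.89 + 0.2890×84.91 + 0.1854×104.65 = 104.4409 per 100,000.
Ratio = 85.7181 ÷ 104.4409 = 0.82073.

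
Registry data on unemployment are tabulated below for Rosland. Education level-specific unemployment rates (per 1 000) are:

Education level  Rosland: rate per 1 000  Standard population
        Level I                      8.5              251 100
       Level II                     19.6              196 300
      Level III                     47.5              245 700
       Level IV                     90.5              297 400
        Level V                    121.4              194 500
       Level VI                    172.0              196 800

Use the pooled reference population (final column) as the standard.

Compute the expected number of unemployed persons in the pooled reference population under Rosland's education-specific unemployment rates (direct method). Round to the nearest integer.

102029

Expected unemployed persons = Σ (standard pop × education-specific rate ÷ 1 000)
= 251 100×8.5/1 000 + 196 300×19.6/1 000 + 245 700×47.5/1 000 + 297 400×90.5/1 000 + 194 500×121.4/1 000 + 196 800×172.0/1 000
= 2134.35 + 3847.48 + 11670.75 + 26914.70 + 23612.30 + 33849.60 = 102029.18.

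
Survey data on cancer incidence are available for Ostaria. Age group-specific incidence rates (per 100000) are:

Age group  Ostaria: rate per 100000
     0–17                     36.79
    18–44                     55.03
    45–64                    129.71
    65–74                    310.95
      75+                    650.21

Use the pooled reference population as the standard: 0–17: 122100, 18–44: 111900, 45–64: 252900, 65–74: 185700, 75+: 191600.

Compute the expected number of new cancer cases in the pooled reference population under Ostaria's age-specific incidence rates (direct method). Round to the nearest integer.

Expected new cancer cases = Σ (standard pop × age-specific rate ÷ 100000)
= 122100×36.79/100000 + 111900×55.03/100000 + 252900×129.71/100000 + 185700×310.95/100000 + 191600×650.21/100000
= 44.92 + 61.58 + 328.04 + 577.43 + 1245.80 = 2257.77.

2258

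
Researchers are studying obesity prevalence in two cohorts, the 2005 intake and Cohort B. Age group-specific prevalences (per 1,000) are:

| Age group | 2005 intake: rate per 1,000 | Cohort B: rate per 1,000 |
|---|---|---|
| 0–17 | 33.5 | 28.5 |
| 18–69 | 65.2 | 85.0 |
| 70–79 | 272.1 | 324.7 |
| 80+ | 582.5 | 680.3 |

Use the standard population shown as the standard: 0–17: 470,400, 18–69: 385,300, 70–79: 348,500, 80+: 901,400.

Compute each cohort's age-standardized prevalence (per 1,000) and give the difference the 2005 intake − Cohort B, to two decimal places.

-53.08

Standard total = 2,105,600; weights = 0.2234, 0.1830, 0.1655, 0.4281.
The 2005 intake: 0.2234×33.5 + 0.1830×65.2 + 0.1655×272.1 + 0.4281×582.5 = 313.8166 per 1,000.
Cohort B: 0.2234×28.5 + 0.1830×85.0 + 0.1655×324.7 + 0.4281×680.3 = 366.8965 per 1,000.
Difference = 313.8166 − 366.8965 = -53.0799.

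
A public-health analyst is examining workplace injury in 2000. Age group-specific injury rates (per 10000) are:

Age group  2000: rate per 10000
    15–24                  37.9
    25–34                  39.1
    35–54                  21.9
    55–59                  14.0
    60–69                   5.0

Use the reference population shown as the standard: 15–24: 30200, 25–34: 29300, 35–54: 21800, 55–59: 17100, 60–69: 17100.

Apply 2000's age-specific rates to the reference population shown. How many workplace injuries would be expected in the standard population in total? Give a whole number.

309

Expected workplace injuries = Σ (standard pop × age-specific rate ÷ 10000)
= 30200×37.9/10000 + 29300×39.1/10000 + 21800×21.9/10000 + 17100×14.0/10000 + 17100×5.0/10000
= 114.46 + 114.56 + 47.74 + 23.94 + 8.55 = 309.25.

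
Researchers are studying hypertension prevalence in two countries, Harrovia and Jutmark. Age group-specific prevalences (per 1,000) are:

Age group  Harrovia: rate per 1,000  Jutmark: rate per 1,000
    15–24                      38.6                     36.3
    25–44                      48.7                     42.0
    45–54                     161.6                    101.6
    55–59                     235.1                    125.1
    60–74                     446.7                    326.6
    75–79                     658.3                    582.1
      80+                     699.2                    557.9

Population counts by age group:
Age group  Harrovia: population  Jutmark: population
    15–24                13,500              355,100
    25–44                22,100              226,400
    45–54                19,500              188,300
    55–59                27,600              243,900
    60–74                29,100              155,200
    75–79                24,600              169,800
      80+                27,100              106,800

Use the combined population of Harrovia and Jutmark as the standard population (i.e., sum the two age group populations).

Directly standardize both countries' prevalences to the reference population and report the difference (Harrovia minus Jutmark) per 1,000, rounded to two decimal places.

62.59

Combined standard total = 1,609,000; weights = 0.2291, 0.1544, 0.1291, 0.1687, 0.1145, 0.1208, 0.0832.
Harrovia: 0.2291×38.6 + 0.1544×48.7 + 0.1291×161.6 + 0.1687×235.1 + 0.1145×446.7 + 0.1208×658.3 + 0.0832×699.2 = 265.7944 per 1,000.
Jutmark: 0.2291×36.3 + 0.1544×42.0 + 0.1291×101.6 + 0.1687×125.1 + 0.1145×326.6 + 0.1208×582.1 + 0.0832×557.9 = 203.2006 per 1,000.
Difference = 265.7944 − 203.2006 = 62.5939.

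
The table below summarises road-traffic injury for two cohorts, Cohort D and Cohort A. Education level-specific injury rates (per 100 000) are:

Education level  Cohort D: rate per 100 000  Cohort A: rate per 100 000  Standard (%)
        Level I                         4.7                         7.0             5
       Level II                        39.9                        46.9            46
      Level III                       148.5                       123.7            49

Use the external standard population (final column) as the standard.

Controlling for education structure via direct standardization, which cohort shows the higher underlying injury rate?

Standard weights: 0.05, 0.46, 0.49.
Cohort D: 0.0500×4.7 + 0.4600×39.9 + 0.4900×148.5 = 91.3540 per 100 000.
Cohort A: 0.0500×7.0 + 0.4600×46.9 + 0.4900×123.7 = 82.5370 per 100 000.

Cohort D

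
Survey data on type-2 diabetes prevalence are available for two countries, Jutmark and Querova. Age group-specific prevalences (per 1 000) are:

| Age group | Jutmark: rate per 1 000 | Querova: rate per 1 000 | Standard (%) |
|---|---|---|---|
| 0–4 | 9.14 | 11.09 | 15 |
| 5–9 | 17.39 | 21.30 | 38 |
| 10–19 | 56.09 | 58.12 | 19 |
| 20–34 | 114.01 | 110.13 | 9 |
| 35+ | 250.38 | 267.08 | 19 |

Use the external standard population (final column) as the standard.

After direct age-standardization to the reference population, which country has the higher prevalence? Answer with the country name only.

Querova

Standard weights: 0.15, 0.38, 0.19, 0.09, 0.19.
Jutmark: 0.1500×9.14 + 0.3800×17.39 + 0.1900×56.09 + 0.0900×114.01 + 0.1900×250.38 = 76.4694 per 1 000.
Querova: 0.1500×11.09 + 0.3800×21.30 + 0.1900×58.12 + 0.0900×110.13 + 0.1900×267.08 = 81.4572 per 1 000.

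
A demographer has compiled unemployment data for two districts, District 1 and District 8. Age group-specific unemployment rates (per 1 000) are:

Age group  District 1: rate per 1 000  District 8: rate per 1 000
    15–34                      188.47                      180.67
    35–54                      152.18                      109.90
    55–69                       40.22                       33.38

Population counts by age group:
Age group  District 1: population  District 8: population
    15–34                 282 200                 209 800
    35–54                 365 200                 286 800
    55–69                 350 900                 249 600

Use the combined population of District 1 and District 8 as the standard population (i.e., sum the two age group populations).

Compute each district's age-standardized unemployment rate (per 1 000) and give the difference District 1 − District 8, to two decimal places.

20.36

Combined standard total = 1 744 500; weights = 0.2820, 0.3737, 0.3442.
District 1: 0.2820×188.47 + 0.3737×152.18 + 0.3442×40.22 = 123.8754 per 1 000.
District 8: 0.2820×180.67 + 0.3737×109.90 + 0.3442×33.38 = 103.5191 per 1 000.
Difference = 123.8754 − 103.5191 = 20.3563.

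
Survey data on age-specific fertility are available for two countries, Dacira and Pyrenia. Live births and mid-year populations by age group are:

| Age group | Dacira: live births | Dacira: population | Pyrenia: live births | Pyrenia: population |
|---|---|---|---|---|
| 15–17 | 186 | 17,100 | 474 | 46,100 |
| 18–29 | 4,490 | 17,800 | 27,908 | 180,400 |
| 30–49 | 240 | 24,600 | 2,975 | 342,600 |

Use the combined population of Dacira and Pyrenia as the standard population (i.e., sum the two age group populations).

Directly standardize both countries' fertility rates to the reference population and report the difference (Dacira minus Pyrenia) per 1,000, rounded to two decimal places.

31.44

Age-specific rates per 1,000 for Dacira: 10.877, 252.247, 9.756.
For Pyrenia: 10.282, 154.701, 8.684.
Combined standard total = 628,600; weights = 0.1005, 0.3153, 0.5842.
Dacira: 0.1005×10.877 + 0.3153×252.247 + 0.5842×9.756 = 86.3272 per 1,000.
Pyrenia: 0.1005×10.282 + 0.3153×154.701 + 0.5842×8.684 = 54.8840 per 1,000.
Difference = 86.3272 − 54.8840 = 31.4431.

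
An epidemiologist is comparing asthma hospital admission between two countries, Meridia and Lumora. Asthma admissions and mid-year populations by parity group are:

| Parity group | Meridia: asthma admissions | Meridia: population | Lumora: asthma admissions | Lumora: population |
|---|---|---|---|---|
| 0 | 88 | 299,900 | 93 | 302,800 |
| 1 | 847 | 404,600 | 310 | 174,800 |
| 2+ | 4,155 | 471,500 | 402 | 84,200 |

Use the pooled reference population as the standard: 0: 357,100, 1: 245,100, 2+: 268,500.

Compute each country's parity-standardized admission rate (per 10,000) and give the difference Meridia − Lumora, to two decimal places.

Parity-specific rates per 10,000 for Meridia: 2.93, 20.93, 88.12.
For Lumora: 3.07, 17.73, 47.74.
Standard total = 870,700; weights = 0.4101, 0.2815, 0.3084.
Meridia: 0.4101×2.93 + 0.2815×20.93 + 0.3084×88.12 = 34.2711 per 10,000.
Lumora: 0.4101×3.07 + 0.2815×17.73 + 0.3084×47.74 = 20.9747 per 10,000.
Difference = 34.2711 − 20.9747 = 13.2965.

13.30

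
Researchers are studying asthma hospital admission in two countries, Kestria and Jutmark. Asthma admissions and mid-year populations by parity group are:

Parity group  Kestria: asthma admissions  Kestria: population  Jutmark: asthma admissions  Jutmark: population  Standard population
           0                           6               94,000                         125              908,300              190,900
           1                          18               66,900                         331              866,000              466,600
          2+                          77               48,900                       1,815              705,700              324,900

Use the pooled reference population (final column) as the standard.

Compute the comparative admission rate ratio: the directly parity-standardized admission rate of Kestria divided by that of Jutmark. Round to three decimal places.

0.624

Parity-specific rates per 10,000 for Kestria: 0.64, 2.69, 15.75.
For Jutmark: 1.38, 3.82, 25.72.
Standard total = 982,400; weights = 0.1943, 0.4750, 0.3307.
Kestria: 0.1943×0.64 + 0.4750×2.69 + 0.3307×15.75 = 6.6096 per 10,000.
Jutmark: 0.1943×1.38 + 0.4750×3.82 + 0.3307×25.72 = 10.5887 per 10,000.
Ratio = 6.6096 ÷ 10.5887 = 0.62422.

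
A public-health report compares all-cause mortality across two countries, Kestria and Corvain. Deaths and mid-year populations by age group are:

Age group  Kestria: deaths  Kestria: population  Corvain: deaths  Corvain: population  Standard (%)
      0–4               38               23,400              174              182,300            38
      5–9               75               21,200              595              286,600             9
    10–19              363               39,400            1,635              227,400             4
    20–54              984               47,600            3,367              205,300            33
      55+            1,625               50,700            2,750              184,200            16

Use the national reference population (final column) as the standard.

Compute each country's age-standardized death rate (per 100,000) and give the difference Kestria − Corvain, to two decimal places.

461.61

Age-specific rates per 100,000 for Kestria: 162.39, 353.77, 921.32, 2067.23, 3205.13.
For Corvain: 95.45, 207.61, 719.00, 1640.04, 1492.94.
Standard weights: 0.38, 0.09, 0.04, 0.33, 0.16.
Kestria: 0.3800×162.39 + 0.0900×353.77 + 0.0400×921.32 + 0.3300×2067.23 + 0.1600×3205.13 = 1325.4072 per 100,000.
Corvain: 0.3800×95.45 + 0.0900×207.61 + 0.0400×719.00 + 0.3300×1640.04 + 0.1600×1492.94 = 863.7980 per 100,000.
Difference = 1325.4072 − 863.7980 = 461.6092.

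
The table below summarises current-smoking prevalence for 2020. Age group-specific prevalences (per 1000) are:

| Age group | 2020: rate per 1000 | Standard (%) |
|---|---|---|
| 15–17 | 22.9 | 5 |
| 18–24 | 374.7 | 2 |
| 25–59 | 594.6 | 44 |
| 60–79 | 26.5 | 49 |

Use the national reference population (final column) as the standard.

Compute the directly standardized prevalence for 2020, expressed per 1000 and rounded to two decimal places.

Standard weights: 0.05, 0.02, 0.44, 0.49.
Standardized rate: 0.0500×22.9 + 0.0200×374.7 + 0.4400×594.6 + 0.4900×26.5 = 283.2480 per 1000.

283.25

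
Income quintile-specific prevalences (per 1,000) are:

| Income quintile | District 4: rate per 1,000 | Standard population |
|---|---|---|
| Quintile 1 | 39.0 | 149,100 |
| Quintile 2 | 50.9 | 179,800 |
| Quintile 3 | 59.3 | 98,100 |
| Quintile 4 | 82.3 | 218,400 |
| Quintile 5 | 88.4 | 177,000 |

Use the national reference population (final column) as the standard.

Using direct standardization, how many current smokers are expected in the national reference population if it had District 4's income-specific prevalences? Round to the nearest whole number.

Expected current smokers = Σ (standard pop × income-specific rate ÷ 1,000)
= 149,100×39.0/1,000 + 179,800×50.9/1,000 + 98,100×59.3/1,000 + 218,400×82.3/1,000 + 177,000×88.4/1,000
= 5814.90 + 9151.82 + 5817.33 + 17974.32 + 15646.80 = 54405.17.

54405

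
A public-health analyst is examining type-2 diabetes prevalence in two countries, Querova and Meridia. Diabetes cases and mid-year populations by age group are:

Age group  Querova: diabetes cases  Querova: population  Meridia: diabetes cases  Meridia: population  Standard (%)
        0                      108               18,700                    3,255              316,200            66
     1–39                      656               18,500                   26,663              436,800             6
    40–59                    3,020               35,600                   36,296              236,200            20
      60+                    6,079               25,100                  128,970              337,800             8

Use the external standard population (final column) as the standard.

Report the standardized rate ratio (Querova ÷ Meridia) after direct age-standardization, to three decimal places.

Age-specific rates per 1,000 for Querova: 5.775, 35.459, 84.831, 242.191.
For Meridia: 10.294, 61.042, 153.666, 381.794.
Standard weights: 0.66, 0.06, 0.20, 0.08.
Querova: 0.6600×5.775 + 0.0600×35.459 + 0.2000×84.831 + 0.0800×242.191 = 42.2809 per 1,000.
Meridia: 0.6600×10.294 + 0.0600×61.042 + 0.2000×153.666 + 0.0800×381.794 = 71.7334 per 1,000.
Ratio = 42.2809 ÷ 71.7334 = 0.58942.

0.589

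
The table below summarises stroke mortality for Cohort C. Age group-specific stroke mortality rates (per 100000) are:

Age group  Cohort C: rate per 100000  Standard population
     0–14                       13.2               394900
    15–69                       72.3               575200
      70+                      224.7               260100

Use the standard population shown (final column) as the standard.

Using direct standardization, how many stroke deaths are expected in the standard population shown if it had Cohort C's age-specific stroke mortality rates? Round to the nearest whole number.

Expected stroke deaths = Σ (standard pop × age-specific rate ÷ 100000)
= 394900×13.2/100000 + 575200×72.3/100000 + 260100×224.7/100000
= 52.13 + 415.87 + 584.44 = 1052.44.

1052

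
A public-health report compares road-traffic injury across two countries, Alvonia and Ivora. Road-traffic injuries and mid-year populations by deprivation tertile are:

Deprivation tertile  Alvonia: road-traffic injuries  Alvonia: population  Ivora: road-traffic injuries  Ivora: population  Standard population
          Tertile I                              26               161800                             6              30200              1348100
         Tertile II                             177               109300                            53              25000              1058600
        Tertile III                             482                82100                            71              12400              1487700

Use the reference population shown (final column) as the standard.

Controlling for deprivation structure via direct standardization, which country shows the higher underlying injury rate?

Deprivation-specific rates per 100000 for Alvonia: 16.07, 161.94, 587.09.
For Ivora: 19.87, 212.00, 572.58.
Standard total = 3894400; weights = 0.3462, 0.2718, 0.3820.
Alvonia: 0.3462×16.07 + 0.2718×161.94 + 0.3820×587.09 = 273.8559 per 100000.
Ivora: 0.3462×19.87 + 0.2718×212.00 + 0.3820×572.58 = 283.2362 per 100000.
The crude rates (193.94 vs 192.31) would put Alvonia higher, but that reflects its deprivation composition; once standardized to a common deprivation structure, Ivora has the higher underlying rate.

Ivora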